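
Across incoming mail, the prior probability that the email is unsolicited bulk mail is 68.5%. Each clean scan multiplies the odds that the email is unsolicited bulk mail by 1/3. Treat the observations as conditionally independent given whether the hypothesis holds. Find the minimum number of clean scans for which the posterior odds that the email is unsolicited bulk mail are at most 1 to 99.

5

Prior odds = 0.685/0.315 = 137/63.
Likelihood ratio per clean scan = 1/3.
Target odds = 1/99.
Require (1/3)ⁿ ≤ 1/99 ÷ (137/63) = 7/1507.
(1/3)⁴ = 1/81 is still above 7/1507 but (1/3)⁵ = 1/243 is at or below it, so n = 5.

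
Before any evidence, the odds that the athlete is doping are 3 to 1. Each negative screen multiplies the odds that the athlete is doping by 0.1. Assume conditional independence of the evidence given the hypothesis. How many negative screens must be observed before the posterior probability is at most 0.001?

4

Prior odds = 3.
Likelihood ratio per negative screen = 0.1.
Target odds: 0.001 ÷ 0.999 = 1/999.
Require 0.1ⁿ ≤ 1/999 ÷ 3 = 1/2997.
0.1³ = 0.001 is still above 1/2997 but 0.1⁴ = 0.0001 is at or below it, so n = 4.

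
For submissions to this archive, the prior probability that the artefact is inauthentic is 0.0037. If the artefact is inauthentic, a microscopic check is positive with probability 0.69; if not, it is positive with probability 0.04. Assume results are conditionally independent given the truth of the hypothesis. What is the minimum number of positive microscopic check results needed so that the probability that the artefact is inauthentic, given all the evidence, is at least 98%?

Prior odds: 0.0037 ÷ 0.9963 = 37/9963.
Likelihood ratio of a positive = 0.69/0.04 = 17.25.
Target posterior odds = 0.98/0.02 = 49.
Require 17.25ⁿ ≥ 49 ÷ (37/9963) = 488187/37.
17.25³ = 5132.953125 falls short of 488187/37 but 17.25⁴ = 22667121/256 reaches it, so n = 4.

4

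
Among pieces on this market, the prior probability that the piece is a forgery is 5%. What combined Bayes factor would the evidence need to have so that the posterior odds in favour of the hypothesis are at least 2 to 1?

38

Prior odds = 0.05/0.95 = 1/19.
Target odds = 2.
Required Bayes factor = 2 ÷ (1/19) = 38.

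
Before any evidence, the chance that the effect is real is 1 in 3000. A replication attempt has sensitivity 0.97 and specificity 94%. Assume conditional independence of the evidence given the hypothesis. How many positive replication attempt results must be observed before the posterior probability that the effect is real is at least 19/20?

Prior odds = (1/3000)/(2999/3000) = 1/2999.
False-positive rate = 1 − 0.94 = 0.06; likelihood ratio of a positive = 0.97/0.06 = 97/6.
Target posterior odds = 0.95/0.05 = 19.
Need (1/2999) × (97/6)ⁿ ≥ 19, i.e. (97/6)ⁿ ≥ 56981.
(97/6)³ = 912673/216 falls short of 56981 but (97/6)⁴ = 88529281/1296 reaches it, so n = 4.

4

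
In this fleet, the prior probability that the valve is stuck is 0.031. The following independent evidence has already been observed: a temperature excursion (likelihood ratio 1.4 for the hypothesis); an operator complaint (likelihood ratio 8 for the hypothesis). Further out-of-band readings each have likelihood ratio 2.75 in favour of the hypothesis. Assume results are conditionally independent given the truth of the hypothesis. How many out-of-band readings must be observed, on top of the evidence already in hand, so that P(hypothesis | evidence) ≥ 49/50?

Prior odds = 0.031/0.969 = 31/969.
Combined Bayes factor of the evidence already in hand = 1.4 × 8 = 11.2.
Odds after that evidence = (31/969) × 11.2 = 1736/4845.
Target odds = 0.98/0.02 = 49.
Need 2.75ⁿ ≥ 49 ÷ (1736/4845) = 33915/248.
2.75⁴ = 57.19140625 falls short of 33915/248 but 2.75⁵ = 161051/1024 reaches it, so n = 5.

5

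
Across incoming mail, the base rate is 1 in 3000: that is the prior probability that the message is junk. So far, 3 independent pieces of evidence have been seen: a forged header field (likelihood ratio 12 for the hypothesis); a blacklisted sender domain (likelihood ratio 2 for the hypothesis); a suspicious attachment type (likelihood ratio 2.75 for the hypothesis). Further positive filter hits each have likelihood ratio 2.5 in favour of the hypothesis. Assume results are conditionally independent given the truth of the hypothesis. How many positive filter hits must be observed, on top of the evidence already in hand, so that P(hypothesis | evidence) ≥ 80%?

6

Prior odds = (1/3000)/(2999/3000) = 1/2999.
Combined Bayes factor of the evidence already in hand = 12 × 2 × 2.75 = 66.
Odds after that evidence = (1/2999) × 66 = 66/2999.
Target odds = 0.8/0.2 = 4.
Need 2.5ⁿ ≥ 4 ÷ (66/2999) = 5998/33.
2.5⁵ = 97.65625 falls short of 5998/33 but 2.5⁶ = 244.140625 reaches it, so n = 6.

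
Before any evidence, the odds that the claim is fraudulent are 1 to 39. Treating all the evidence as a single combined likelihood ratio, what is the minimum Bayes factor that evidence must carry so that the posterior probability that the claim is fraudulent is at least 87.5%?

Prior odds = 1/39.
Target odds = 0.875/0.125 = 7.
Required Bayes factor = 7 ÷ (1/39) = 273.

273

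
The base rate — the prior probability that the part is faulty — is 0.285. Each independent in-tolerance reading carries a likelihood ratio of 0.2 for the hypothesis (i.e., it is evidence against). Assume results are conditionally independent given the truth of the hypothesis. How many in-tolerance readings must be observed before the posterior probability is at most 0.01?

3

Prior odds: 0.285 ÷ 0.715 = 57/143.
Likelihood ratio per in-tolerance reading = 0.2.
Target odds: 0.01 ÷ 0.99 = 1/99.
Require 0.2ⁿ ≤ 1/99 ÷ (57/143) = 13/513.
0.2² = 0.04 is still above 13/513 but 0.2³ = 0.008 is at or below it, so n = 3.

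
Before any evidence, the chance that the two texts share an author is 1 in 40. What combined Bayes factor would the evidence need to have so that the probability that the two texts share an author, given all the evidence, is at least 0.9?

Prior odds = 0.025/0.975 = 1/39.
Target odds = 0.9/0.1 = 9.
Required Bayes factor = 9 ÷ (1/39) = 351.

351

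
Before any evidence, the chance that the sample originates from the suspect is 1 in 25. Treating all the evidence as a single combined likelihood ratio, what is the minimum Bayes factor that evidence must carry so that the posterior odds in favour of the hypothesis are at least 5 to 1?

Prior odds = 0.04/0.96 = 1/24.
Target odds = 5.
Required Bayes factor = 5 ÷ (1/24) = 120.

120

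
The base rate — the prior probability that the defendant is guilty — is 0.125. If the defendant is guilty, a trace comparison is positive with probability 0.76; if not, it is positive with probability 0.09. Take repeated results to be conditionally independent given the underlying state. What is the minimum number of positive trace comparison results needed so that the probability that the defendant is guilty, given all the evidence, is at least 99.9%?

Prior odds = 0.125/0.875 = 1/7.
Likelihood ratio of a positive = 0.76/0.09 = 76/9.
Target posterior odds = 0.999/0.001 = 999.
Need (1/7) × (76/9)ⁿ ≥ 999, i.e. (76/9)ⁿ ≥ 6993.
(76/9)⁴ = 33362176/6561 falls short of 6993 but (76/9)⁵ ≈42939.3 reaches it, so n = 5.

5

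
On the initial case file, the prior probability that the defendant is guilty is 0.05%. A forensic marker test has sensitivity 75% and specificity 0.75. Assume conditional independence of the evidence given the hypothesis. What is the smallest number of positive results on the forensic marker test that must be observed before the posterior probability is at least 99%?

12

Prior odds = 0.0005/0.9995 = 1/1999.
False-positive rate = 1 − 0.75 = 0.25; likelihood ratio of a positive = 0.75/0.25 = 3.
Target posterior odds = 0.99/0.01 = 99.
Require 3ⁿ ≥ 99 ÷ (1/1999) = 197901.
3¹¹ = 177147 falls short of 197901 but 3¹² = 531441 reaches it, so n = 12.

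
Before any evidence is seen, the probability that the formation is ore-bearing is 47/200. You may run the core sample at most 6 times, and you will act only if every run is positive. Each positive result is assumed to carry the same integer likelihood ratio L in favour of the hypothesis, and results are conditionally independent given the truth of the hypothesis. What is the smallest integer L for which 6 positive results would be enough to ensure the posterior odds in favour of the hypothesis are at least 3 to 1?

2

Prior odds = 0.235/0.765 = 47/153.
Target odds = 3.
Need L⁶ ≥ 3 ÷ (47/153) = 459/47.
1⁶ = 1 < 459/47 ≤ 64 = 2⁶, so L = 2.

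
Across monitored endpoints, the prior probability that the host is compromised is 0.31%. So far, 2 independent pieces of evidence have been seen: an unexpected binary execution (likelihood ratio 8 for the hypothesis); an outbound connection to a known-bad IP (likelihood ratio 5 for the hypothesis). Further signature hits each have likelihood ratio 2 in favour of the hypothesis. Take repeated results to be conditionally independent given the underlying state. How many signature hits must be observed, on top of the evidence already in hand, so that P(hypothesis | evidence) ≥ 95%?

Prior odds = 0.0031/0.9969 = 31/9969.
Combined Bayes factor of the evidence already in hand = 8 × 5 = 40.
Odds after that evidence = (31/9969) × 40 = 1240/9969.
Target odds = 0.95/0.05 = 19.
Need 2ⁿ ≥ 19 ÷ (1240/9969) = 189411/1240.
2⁷ = 128 falls short of 189411/1240 but 2⁸ = 256 reaches it, so n = 8.

8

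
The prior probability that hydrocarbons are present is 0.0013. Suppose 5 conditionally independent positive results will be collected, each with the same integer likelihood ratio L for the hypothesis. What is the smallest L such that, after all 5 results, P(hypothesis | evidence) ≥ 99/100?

10

Prior odds = 0.0013/0.9987 = 13/9987.
Target odds = 0.99/0.01 = 99.
Need L⁵ ≥ 99 ÷ (13/9987) = 988713/13.
9⁵ = 59049 < 988713/13 ≤ 100000 = 10⁵, so L = 10.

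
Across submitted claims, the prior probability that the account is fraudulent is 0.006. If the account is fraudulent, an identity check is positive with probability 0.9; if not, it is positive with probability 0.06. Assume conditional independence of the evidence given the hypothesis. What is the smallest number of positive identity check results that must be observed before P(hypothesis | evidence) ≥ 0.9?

3

Prior odds = 0.006/0.994 = 3/497.
Likelihood ratio of a positive = 0.9/0.06 = 15.
Target odds: 0.9 ÷ 0.1 = 9.
Require 15ⁿ ≥ 9 ÷ (3/497) = 1491.
15² = 225 falls short of 1491 but 15³ = 3375 reaches it, so n = 3.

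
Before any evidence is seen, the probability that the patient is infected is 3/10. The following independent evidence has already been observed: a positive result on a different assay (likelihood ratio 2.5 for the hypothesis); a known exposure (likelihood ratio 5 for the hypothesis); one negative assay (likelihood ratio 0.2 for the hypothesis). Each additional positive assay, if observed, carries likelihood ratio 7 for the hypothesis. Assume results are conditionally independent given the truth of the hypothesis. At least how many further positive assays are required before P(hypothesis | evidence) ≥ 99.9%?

4

Prior odds = 0.3/0.7 = 3/7.
Combined Bayes factor of the evidence already in hand = 2.5 × 5 × 0.2 = 2.5.
Odds after that evidence = (3/7) × 2.5 = 15/14.
Target odds = 0.999/0.001 = 999.
Need 7ⁿ ≥ 999 ÷ (15/14) = 932.4.
7³ = 343 falls short of 932.4 but 7⁴ = 2401 reaches it, so n = 4.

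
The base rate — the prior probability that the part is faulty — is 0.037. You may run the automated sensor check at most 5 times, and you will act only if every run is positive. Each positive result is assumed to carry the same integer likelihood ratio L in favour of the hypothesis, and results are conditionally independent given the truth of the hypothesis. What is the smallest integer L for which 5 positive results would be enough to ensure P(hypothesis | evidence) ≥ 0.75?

Prior odds = 0.037/0.963 = 37/963.
Target odds = 0.75/0.25 = 3.
Need L⁵ ≥ 3 ÷ (37/963) = 2889/37.
2⁵ = 32 < 2889/37 ≤ 243 = 3⁵, so L = 3.

3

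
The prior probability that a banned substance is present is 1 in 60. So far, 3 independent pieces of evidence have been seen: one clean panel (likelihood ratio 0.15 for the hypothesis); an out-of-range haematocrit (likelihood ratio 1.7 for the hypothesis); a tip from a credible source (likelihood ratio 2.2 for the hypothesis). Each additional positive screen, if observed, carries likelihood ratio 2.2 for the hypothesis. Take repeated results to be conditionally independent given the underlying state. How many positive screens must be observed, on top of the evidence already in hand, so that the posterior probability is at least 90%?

Prior odds = (1/60)/(59/60) = 1/59.
Combined Bayes factor of the evidence already in hand = 0.15 × 1.7 × 2.2 = 0.561.
Odds after that evidence = (1/59) × 0.561 = 561/59000.
Target odds = 0.9/0.1 = 9.
Need 2.2ⁿ ≥ 9 ÷ (561/59000) = 177000/187.
2.2⁸ = 214358881/390625 falls short of 177000/187 but 2.2⁹ ≈1207.27 reaches it, so n = 9.

9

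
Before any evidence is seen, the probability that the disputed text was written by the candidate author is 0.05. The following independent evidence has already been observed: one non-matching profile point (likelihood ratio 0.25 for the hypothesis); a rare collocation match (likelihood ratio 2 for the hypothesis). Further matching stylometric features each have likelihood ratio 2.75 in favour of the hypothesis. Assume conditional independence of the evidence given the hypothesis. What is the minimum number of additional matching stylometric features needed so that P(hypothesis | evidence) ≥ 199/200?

Prior odds = 0.05/0.95 = 1/19.
Combined Bayes factor of the evidence already in hand = 0.25 × 2 = 0.5.
Odds after that evidence = (1/19) × 0.5 = 1/38.
Target odds = 0.995/0.005 = 199.
Need 2.75ⁿ ≥ 199 ÷ (1/38) = 7562.
2.75⁸ = 214358881/65536 falls short of 7562 but 2.75⁹ ≈8994.86 reaches it, so n = 9.

9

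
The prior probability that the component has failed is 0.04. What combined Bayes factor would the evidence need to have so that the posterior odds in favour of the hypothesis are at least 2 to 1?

Prior odds = 0.04/0.96 = 1/24.
Target odds = 2.
Required Bayes factor = 2 ÷ (1/24) = 48.

48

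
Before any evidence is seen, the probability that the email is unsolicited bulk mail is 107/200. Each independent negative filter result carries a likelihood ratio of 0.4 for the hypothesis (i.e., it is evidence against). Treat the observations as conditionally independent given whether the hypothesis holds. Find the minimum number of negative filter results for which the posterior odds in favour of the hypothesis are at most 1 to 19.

Prior odds: 0.535 ÷ 0.465 = 107/93.
Likelihood ratio per negative filter result = 0.4.
Target odds = 1/19.
Require 0.4ⁿ ≤ 1/19 ÷ (107/93) = 93/2033.
0.4³ = 0.064 is still above 93/2033 but 0.4⁴ = 0.0256 is at or below it, so n = 4.

4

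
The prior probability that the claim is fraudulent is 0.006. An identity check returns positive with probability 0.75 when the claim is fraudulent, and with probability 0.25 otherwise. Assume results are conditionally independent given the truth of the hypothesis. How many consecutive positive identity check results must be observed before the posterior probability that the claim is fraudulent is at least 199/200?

10

Prior odds: 0.006 ÷ 0.994 = 3/497.
Likelihood ratio of a positive result = 0.75/0.25 = 3.
Target posterior odds = 0.995/0.005 = 199.
Need (3/497) × 3ⁿ ≥ 199, i.e. 3ⁿ ≥ 98903/3.
3⁹ = 19683 falls short of 98903/3 but 3¹⁰ = 59049 reaches it, so n = 10.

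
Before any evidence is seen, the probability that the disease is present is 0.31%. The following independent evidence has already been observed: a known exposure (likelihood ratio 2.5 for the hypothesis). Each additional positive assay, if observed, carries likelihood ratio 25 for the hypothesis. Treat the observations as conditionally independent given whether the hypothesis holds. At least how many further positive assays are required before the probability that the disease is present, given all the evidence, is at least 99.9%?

Prior odds = 0.0031/0.9969 = 31/9969.
Bayes factor of the evidence already in hand = 2.5.
Odds after that evidence = (31/9969) × 2.5 = 155/19938.
Target odds = 0.999/0.001 = 999.
Need 25ⁿ ≥ 999 ÷ (155/19938) = 19918062/155.
25³ = 15625 falls short of 19918062/155 but 25⁴ = 390625 reaches it, so n = 4.

4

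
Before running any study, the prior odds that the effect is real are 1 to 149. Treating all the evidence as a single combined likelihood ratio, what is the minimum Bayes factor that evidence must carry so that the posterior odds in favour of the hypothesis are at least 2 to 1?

Prior odds = 1/149.
Target odds = 2.
Required Bayes factor = 2 ÷ (1/149) = 298.

298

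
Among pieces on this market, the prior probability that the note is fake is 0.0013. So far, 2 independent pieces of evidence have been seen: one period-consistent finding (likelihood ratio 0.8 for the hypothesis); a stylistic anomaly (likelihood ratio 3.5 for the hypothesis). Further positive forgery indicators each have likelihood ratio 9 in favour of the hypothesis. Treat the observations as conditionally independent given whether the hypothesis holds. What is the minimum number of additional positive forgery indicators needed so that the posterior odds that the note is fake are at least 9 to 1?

Prior odds = 0.0013/0.9987 = 13/9987.
Combined Bayes factor of the evidence already in hand = 0.8 × 3.5 = 2.8.
Odds after that evidence = (13/9987) × 2.8 = 182/49935.
Target odds = 9.
Need 9ⁿ ≥ 9 ÷ (182/49935) = 449415/182.
9³ = 729 falls short of 449415/182 but 9⁴ = 6561 reaches it, so n = 4.

4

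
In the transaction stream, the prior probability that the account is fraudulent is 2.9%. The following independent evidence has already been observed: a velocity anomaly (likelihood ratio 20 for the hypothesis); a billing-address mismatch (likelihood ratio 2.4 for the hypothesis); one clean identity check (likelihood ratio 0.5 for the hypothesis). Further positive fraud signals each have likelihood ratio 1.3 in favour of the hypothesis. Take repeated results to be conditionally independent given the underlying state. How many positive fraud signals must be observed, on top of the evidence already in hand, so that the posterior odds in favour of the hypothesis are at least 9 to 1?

10

Prior odds = 0.029/0.971 = 29/971.
Combined Bayes factor of the evidence already in hand = 20 × 2.4 × 0.5 = 24.
Odds after that evidence = (29/971) × 24 = 696/971.
Target odds = 9.
Need 1.3ⁿ ≥ 9 ÷ (696/971) = 2913/232.
1.3⁹ ≈10.6045 falls short of 2913/232 but 1.3¹⁰ ≈13.7858 reaches it, so n = 10.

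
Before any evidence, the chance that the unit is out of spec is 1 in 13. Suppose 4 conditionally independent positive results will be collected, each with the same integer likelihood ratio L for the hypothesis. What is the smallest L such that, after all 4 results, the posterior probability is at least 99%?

6

Prior odds = (1/13)/(12/13) = 1/12.
Target odds = 0.99/0.01 = 99.
Need L⁴ ≥ 99 ÷ (1/12) = 1188.
5⁴ = 625 < 1188 ≤ 1296 = 6⁴, so L = 6.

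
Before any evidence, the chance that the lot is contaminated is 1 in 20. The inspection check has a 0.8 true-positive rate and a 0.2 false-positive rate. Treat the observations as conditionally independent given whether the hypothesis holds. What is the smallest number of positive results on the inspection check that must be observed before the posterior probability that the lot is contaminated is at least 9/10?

4

Prior odds = 0.05/0.95 = 1/19.
Likelihood ratio of a positive result = 0.8/0.2 = 4.
Target posterior odds = 0.9/0.1 = 9.
Require 4ⁿ ≥ 9 ÷ (1/19) = 171.
4³ = 64 falls short of 171 but 4⁴ = 256 reaches it, so n = 4.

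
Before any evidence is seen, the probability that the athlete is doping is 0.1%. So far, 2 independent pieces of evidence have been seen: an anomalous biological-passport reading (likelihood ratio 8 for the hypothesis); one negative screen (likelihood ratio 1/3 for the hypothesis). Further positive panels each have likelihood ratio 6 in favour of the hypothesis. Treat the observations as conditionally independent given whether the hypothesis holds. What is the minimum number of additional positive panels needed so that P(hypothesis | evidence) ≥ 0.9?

5

Prior odds = 0.001/0.999 = 1/999.
Combined Bayes factor of the evidence already in hand = 8 × (1/3) = 8/3.
Odds after that evidence = (1/999) × 8/3 = 8/2997.
Target odds = 0.9/0.1 = 9.
Need 6ⁿ ≥ 9 ÷ (8/2997) = 3371.625.
6⁴ = 1296 falls short of 3371.625 but 6⁵ = 7776 reaches it, so n = 5.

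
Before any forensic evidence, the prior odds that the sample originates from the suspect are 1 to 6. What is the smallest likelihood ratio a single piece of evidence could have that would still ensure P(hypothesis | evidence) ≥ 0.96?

144

Prior odds = 1/6.
Target odds = 0.96/0.04 = 24.
Required Bayes factor = 24 ÷ (1/6) = 144.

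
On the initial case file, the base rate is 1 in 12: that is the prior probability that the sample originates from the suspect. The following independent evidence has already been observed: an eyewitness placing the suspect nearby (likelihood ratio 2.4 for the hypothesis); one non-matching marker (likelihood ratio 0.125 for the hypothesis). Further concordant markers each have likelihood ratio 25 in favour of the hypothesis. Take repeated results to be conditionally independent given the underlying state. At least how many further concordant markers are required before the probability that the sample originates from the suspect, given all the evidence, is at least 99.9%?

4

Prior odds = (1/12)/(11/12) = 1/11.
Combined Bayes factor of the evidence already in hand = 2.4 × 0.125 = 0.3.
Odds after that evidence = (1/11) × 0.3 = 3/110.
Target odds = 0.999/0.001 = 999.
Need 25ⁿ ≥ 999 ÷ (3/110) = 36630.
25³ = 15625 falls short of 36630 but 25⁴ = 390625 reaches it, so n = 4.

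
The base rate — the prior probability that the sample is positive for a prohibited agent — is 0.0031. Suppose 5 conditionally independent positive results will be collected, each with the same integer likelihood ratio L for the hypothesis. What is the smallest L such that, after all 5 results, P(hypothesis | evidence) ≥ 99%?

Prior odds = 0.0031/0.9969 = 31/9969.
Target odds = 0.99/0.01 = 99.
Need L⁵ ≥ 99 ÷ (31/9969) = 986931/31.
7⁵ = 16807 < 986931/31 ≤ 32768 = 8⁵, so L = 8.

8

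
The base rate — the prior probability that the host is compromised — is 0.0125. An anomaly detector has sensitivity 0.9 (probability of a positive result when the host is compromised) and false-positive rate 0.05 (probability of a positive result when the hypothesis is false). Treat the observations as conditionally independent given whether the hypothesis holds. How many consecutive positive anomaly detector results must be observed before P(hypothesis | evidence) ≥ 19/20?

Prior odds = 0.0125/0.9875 = 1/79.
Likelihood ratio of a positive result = 0.9/0.05 = 18.
Target odds: 0.95 ÷ 0.05 = 19.
Need (1/79) × 18ⁿ ≥ 19, i.e. 18ⁿ ≥ 1501.
18² = 324 falls short of 1501 but 18³ = 5832 reaches it, so n = 3.

3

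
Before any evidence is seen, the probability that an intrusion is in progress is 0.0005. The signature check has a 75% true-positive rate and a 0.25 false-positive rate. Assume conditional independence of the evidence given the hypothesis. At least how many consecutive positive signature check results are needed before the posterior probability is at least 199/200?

Prior odds = 0.0005/0.9995 = 1/1999.
Likelihood ratio of a positive result = 0.75/0.25 = 3.
Target posterior odds = 0.995/0.005 = 199.
Require 3ⁿ ≥ 199 ÷ (1/1999) = 397801.
3¹¹ = 177147 falls short of 397801 but 3¹² = 531441 reaches it, so n = 12.

12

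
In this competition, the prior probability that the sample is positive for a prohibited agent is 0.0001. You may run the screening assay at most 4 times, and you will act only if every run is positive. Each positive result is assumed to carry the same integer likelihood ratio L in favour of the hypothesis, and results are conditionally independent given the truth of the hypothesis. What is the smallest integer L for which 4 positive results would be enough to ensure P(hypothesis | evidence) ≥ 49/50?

Prior odds = 0.0001/0.9999 = 1/9999.
Target odds = 0.98/0.02 = 49.
Need L⁴ ≥ 49 ÷ (1/9999) = 489951.
26⁴ = 456976 < 489951 ≤ 531441 = 27⁴, so L = 27.

27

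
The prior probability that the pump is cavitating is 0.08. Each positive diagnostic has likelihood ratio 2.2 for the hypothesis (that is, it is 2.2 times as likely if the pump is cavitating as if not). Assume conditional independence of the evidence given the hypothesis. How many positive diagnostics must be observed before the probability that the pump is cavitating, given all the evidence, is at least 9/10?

Prior odds = 0.08/0.92 = 2/23.
Likelihood ratio per positive diagnostic = 2.2.
Target odds: 0.9 ÷ 0.1 = 9.
Need (2/23) × 2.2ⁿ ≥ 9, i.e. 2.2ⁿ ≥ 103.5.
2.2⁵ = 51.53632 falls short of 103.5 but 2.2⁶ = 1771561/15625 reaches it, so n = 6.

6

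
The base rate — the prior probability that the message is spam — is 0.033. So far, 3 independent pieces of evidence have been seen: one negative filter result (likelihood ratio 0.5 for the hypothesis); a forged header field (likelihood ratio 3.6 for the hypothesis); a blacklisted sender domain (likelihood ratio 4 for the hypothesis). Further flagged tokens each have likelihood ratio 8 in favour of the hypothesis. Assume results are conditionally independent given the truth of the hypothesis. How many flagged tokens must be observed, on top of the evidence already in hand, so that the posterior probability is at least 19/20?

3

Prior odds = 0.033/0.967 = 33/967.
Combined Bayes factor of the evidence already in hand = 0.5 × 3.6 × 4 = 7.2.
Odds after that evidence = (33/967) × 7.2 = 1188/4835.
Target odds = 0.95/0.05 = 19.
Need 8ⁿ ≥ 19 ÷ (1188/4835) = 91865/1188.
8² = 64 falls short of 91865/1188 but 8³ = 512 reaches it, so n = 3.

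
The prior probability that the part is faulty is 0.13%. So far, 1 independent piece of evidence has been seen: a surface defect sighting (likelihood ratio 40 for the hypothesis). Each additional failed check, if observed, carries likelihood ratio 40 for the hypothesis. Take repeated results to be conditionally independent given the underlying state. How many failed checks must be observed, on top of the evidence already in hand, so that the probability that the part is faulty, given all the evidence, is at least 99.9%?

3

Prior odds = 0.0013/0.9987 = 13/9987.
Bayes factor of the evidence already in hand = 40.
Odds after that evidence = (13/9987) × 40 = 520/9987.
Target odds = 0.999/0.001 = 999.
Need 40ⁿ ≥ 999 ÷ (520/9987) = 9977013/520.
40² = 1600 falls short of 9977013/520 but 40³ = 64000 reaches it, so n = 3.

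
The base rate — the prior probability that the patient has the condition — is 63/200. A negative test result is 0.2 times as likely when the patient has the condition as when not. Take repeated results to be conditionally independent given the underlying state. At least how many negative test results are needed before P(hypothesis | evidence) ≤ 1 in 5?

Prior odds: 0.315 ÷ 0.685 = 63/137.
Likelihood ratio per negative test result = 0.2.
Target odds: 0.2 ÷ 0.8 = 0.25.
Require 0.2ⁿ ≤ 0.25 ÷ (63/137) = 137/252.
0.2¹ = 0.2, which is already at or below the required 137/252; so n = 1.

1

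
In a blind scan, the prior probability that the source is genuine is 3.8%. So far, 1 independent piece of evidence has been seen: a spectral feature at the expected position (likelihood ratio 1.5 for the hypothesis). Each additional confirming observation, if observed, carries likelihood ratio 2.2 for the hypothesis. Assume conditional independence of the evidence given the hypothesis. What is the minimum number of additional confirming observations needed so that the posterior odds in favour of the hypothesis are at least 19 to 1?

8

Prior odds = 0.038/0.962 = 19/481.
Bayes factor of the evidence already in hand = 1.5.
Odds after that evidence = (19/481) × 1.5 = 57/962.
Target odds = 19.
Need 2.2ⁿ ≥ 19 ÷ (57/962) = 962/3.
2.2⁷ = 19487171/78125 falls short of 962/3 but 2.2⁸ = 214358881/390625 reaches it, so n = 8.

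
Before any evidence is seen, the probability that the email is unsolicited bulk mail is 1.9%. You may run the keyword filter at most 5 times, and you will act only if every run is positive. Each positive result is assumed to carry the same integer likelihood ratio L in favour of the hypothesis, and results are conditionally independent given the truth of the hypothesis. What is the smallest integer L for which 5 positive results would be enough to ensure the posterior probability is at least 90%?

Prior odds = 0.019/0.981 = 19/981.
Target odds = 0.9/0.1 = 9.
Need L⁵ ≥ 9 ÷ (19/981) = 8829/19.
3⁵ = 243 < 8829/19 ≤ 1024 = 4⁵, so L = 4.

4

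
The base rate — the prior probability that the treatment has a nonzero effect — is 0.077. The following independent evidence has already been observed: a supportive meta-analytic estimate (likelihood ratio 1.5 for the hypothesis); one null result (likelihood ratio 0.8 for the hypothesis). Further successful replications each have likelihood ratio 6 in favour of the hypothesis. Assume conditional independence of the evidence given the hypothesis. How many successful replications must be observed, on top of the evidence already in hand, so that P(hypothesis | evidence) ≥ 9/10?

3

Prior odds = 0.077/0.923 = 77/923.
Combined Bayes factor of the evidence already in hand = 1.5 × 0.8 = 1.2.
Odds after that evidence = (77/923) × 1.2 = 462/4615.
Target odds = 0.9/0.1 = 9.
Need 6ⁿ ≥ 9 ÷ (462/4615) = 13845/154.
6² = 36 falls short of 13845/154 but 6³ = 216 reaches it, so n = 3.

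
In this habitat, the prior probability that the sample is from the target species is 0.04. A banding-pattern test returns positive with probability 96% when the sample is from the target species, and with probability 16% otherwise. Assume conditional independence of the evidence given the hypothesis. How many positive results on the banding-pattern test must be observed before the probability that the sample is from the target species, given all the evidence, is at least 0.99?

Prior odds: 0.04 ÷ 0.96 = 1/24.
Likelihood ratio of a positive result = 0.96/0.16 = 6.
Target odds: 0.99 ÷ 0.01 = 99.
Require 6ⁿ ≥ 99 ÷ (1/24) = 2376.
6⁴ = 1296 falls short of 2376 but 6⁵ = 7776 reaches it, so n = 5.

5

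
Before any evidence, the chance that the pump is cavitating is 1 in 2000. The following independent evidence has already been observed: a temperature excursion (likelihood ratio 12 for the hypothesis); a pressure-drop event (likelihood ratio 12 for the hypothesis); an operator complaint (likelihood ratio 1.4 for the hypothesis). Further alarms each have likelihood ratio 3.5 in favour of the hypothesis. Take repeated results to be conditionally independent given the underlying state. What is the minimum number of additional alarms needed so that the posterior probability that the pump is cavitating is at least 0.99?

Prior odds = 0.0005/0.9995 = 1/1999.
Combined Bayes factor of the evidence already in hand = 12 × 12 × 1.4 = 201.6.
Odds after that evidence = (1/1999) × 201.6 = 1008/9995.
Target odds = 0.99/0.01 = 99.
Need 3.5ⁿ ≥ 99 ÷ (1008/9995) = 109945/112.
3.5⁵ = 525.21875 falls short of 109945/112 but 3.5⁶ = 1838.265625 reaches it, so n = 6.

6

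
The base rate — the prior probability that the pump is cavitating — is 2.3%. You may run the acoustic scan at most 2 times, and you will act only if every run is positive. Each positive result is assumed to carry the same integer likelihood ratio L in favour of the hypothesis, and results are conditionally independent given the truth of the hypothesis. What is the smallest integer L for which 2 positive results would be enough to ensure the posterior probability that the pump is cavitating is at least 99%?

65

Prior odds = 0.023/0.977 = 23/977.
Target odds = 0.99/0.01 = 99.
Need L² ≥ 99 ÷ (23/977) = 96723/23.
64² = 4096 < 96723/23 ≤ 4225 = 65², so L = 65.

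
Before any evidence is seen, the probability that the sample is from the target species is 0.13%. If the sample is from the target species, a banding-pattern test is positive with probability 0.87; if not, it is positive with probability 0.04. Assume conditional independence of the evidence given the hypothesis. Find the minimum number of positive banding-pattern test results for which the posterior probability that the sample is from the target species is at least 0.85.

3

Prior odds = 0.0013/0.9987 = 13/9987.
Likelihood ratio of a positive = 0.87/0.04 = 21.75.
Target odds: 0.85 ÷ 0.15 = 17/3.
Need (13/9987) × 21.75ⁿ ≥ 17/3, i.e. 21.75ⁿ ≥ 56593/13.
21.75² = 473.0625 falls short of 56593/13 but 21.75³ = 658503/64 reaches it, so n = 3.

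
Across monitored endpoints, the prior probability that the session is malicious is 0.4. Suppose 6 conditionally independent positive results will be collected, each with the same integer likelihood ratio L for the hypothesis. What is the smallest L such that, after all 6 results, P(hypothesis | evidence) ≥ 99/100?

Prior odds = 0.4/0.6 = 2/3.
Target odds = 0.99/0.01 = 99.
Need L⁶ ≥ 99 ÷ (2/3) = 148.5.
2⁶ = 64 < 148.5 ≤ 729 = 3⁶, so L = 3.

3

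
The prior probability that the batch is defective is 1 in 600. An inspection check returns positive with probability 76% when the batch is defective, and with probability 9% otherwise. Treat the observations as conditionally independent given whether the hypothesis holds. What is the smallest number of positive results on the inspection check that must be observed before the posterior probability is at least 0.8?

4

Prior odds: (1/600) ÷ (599/600) = 1/599.
Likelihood ratio of a positive result = 0.76/0.09 = 76/9.
Target posterior odds = 0.8/0.2 = 4.
Need (1/599) × (76/9)ⁿ ≥ 4, i.e. (76/9)ⁿ ≥ 2396.
(76/9)³ = 438976/729 falls short of 2396 but (76/9)⁴ = 33362176/6561 reaches it, so n = 4.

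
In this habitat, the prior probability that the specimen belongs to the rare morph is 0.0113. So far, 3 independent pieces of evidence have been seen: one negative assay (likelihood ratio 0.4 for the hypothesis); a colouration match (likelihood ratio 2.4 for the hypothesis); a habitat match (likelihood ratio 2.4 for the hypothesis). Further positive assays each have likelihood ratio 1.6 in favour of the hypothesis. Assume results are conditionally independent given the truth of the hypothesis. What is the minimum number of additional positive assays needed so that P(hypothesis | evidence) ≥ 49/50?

Prior odds = 0.0113/0.9887 = 113/9887.
Combined Bayes factor of the evidence already in hand = 0.4 × 2.4 × 2.4 = 2.304.
Odds after that evidence = (113/9887) × 2.304 = 32544/1235875.
Target odds = 0.98/0.02 = 49.
Need 1.6ⁿ ≥ 49 ÷ (32544/1235875) = 60557875/32544.
1.6¹⁶ ≈1844.67 falls short of 60557875/32544 but 1.6¹⁷ ≈2951.48 reaches it, so n = 17.

17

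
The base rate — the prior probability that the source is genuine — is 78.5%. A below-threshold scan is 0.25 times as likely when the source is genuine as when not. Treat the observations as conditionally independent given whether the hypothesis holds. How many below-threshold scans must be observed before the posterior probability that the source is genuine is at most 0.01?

5

Prior odds = 0.785/0.215 = 157/43.
Likelihood ratio per below-threshold scan = 0.25.
Target posterior odds = 0.01/0.99 = 1/99.
Require 0.25ⁿ ≤ 1/99 ÷ (157/43) = 43/15543.
0.25⁴ = 0.00390625 is still above 43/15543 but 0.25⁵ = 1/1024 is at or below it, so n = 5.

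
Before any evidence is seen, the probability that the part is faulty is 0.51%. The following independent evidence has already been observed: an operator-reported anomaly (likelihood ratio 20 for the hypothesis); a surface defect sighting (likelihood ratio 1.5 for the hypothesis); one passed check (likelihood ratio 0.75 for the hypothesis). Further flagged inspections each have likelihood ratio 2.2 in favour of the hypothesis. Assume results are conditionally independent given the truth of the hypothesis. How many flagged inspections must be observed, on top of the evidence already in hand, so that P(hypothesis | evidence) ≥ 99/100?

9

Prior odds = 0.0051/0.9949 = 51/9949.
Combined Bayes factor of the evidence already in hand = 20 × 1.5 × 0.75 = 22.5.
Odds after that evidence = (51/9949) × 22.5 = 2295/19898.
Target odds = 0.99/0.01 = 99.
Need 2.2ⁿ ≥ 99 ÷ (2295/19898) = 218878/255.
2.2⁸ = 214358881/390625 falls short of 218878/255 but 2.2⁹ ≈1207.27 reaches it, so n = 9.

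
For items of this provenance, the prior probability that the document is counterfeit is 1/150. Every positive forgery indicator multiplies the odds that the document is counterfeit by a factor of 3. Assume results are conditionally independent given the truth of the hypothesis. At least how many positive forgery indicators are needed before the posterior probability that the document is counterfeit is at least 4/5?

6

Prior odds: (1/150) ÷ (149/150) = 1/149.
Likelihood ratio per positive forgery indicator = 3.
Target posterior odds = 0.8/0.2 = 4.
Require 3ⁿ ≥ 4 ÷ (1/149) = 596.
3⁵ = 243 falls short of 596 but 3⁶ = 729 reaches it, so n = 6.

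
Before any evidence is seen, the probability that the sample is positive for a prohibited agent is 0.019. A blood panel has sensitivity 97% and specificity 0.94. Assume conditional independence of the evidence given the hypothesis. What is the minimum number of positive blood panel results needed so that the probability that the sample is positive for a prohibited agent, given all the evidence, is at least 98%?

3

Prior odds = 0.019/0.981 = 19/981.
False-positive rate = 1 − 0.94 = 0.06; likelihood ratio of a positive = 0.97/0.06 = 97/6.
Target odds: 0.98 ÷ 0.02 = 49.
Need (19/981) × (97/6)ⁿ ≥ 49, i.e. (97/6)ⁿ ≥ 48069/19.
(97/6)² = 9409/36 falls short of 48069/19 but (97/6)³ = 912673/216 reaches it, so n = 3.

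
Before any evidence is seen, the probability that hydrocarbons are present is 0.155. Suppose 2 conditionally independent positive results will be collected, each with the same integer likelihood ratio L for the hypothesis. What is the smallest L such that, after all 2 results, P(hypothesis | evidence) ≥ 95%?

11

Prior odds = 0.155/0.845 = 31/169.
Target odds = 0.95/0.05 = 19.
Need L² ≥ 19 ÷ (31/169) = 3211/31.
10² = 100 < 3211/31 ≤ 121 = 11², so L = 11.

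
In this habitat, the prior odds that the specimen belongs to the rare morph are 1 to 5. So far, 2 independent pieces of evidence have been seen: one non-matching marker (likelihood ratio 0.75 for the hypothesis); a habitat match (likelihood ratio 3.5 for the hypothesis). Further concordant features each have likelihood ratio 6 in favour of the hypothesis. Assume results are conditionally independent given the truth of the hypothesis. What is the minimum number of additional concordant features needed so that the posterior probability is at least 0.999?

5

Prior odds = 0.2.
Combined Bayes factor of the evidence already in hand = 0.75 × 3.5 = 2.625.
Odds after that evidence = 0.2 × 2.625 = 0.525.
Target odds = 0.999/0.001 = 999.
Need 6ⁿ ≥ 999 ÷ 0.525 = 13320/7.
6⁴ = 1296 falls short of 13320/7 but 6⁵ = 7776 reaches it, so n = 5.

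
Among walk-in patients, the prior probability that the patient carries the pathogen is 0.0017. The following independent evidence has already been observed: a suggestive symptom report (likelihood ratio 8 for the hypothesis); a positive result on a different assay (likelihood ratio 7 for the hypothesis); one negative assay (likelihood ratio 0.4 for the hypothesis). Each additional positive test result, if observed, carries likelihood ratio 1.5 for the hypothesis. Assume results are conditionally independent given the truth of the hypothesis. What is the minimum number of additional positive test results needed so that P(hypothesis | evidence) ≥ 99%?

20

Prior odds = 0.0017/0.9983 = 17/9983.
Combined Bayes factor of the evidence already in hand = 8 × 7 × 0.4 = 22.4.
Odds after that evidence = (17/9983) × 22.4 = 1904/49915.
Target odds = 0.99/0.01 = 99.
Need 1.5ⁿ ≥ 99 ÷ (1904/49915) = 4941585/1904.
1.5¹⁹ ≈2216.84 falls short of 4941585/1904 but 1.5²⁰ ≈3325.26 reaches it, so n = 20.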